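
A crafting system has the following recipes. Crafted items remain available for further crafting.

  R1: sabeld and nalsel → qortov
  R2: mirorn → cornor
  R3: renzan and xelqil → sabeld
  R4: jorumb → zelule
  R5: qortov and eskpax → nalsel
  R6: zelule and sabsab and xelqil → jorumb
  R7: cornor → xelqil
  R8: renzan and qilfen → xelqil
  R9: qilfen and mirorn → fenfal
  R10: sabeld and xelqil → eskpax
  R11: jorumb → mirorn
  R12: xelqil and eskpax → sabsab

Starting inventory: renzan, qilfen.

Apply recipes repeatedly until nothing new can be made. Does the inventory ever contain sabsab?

renzan and qilfen → xelqil (R8).
renzan and xelqil → sabeld (R3).
sabeld and xelqil → eskpax (R10).
Using R12, xelqil and eskpax make sabsab.

Yes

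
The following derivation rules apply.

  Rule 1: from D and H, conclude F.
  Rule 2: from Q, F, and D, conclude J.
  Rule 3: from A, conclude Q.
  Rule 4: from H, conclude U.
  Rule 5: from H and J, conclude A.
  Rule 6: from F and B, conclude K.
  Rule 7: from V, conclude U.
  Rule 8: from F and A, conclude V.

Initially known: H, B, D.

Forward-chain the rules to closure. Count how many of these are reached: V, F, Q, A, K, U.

3

From D and H, Rule 1 gives F.
H holds, so U follows (Rule 4).
F and B hold, so K follows (Rule 6).
V would need F and A (Rule 8), but A is never established.
F: reached.
Q would need A (Rule 3), but A is never established.
A would need H and J (Rule 5), but J is never established.
K: reached.
U: reached.
Reached: F, K, and U — 3 of the 6.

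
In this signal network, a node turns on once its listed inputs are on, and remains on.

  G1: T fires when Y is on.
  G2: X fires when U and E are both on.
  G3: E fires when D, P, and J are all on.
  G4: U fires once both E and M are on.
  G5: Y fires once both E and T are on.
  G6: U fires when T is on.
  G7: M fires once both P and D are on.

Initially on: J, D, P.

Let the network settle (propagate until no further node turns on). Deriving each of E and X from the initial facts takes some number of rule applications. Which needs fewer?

E

E: G3: D, P, and J on → E on. [1 rule application]
X: P and D are on, so M fires (G7). D, P, and J are on, so E fires (G3). G4: E and M on → U on. G2: U and E on → X on. [4 rule applications]
E needs fewer.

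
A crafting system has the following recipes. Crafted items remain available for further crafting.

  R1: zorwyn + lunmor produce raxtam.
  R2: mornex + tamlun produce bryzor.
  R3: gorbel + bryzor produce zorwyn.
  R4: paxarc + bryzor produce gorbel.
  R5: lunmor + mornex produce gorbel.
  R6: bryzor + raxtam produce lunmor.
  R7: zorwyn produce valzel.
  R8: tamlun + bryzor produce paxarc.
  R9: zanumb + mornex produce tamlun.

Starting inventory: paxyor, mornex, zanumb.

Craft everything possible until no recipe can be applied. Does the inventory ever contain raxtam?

No

raxtam would need zorwyn and lunmor (R1), but lunmor is never obtained.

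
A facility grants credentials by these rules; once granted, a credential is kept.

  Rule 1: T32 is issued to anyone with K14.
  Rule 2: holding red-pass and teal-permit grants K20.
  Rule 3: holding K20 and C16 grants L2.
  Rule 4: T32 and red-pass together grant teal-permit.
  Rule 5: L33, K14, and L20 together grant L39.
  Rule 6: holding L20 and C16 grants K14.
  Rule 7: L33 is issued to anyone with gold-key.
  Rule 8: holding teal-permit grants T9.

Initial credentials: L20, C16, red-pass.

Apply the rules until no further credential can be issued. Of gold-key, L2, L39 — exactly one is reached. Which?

L2

Holding L20 and C16 grants K14 (Rule 6).
Holding K14 grants T32 (Rule 1).
Holding T32 and red-pass grants teal-permit (Rule 4).
Holding red-pass and teal-permit grants K20 (Rule 2).
Holding K20 and C16 grants L2 (Rule 3).
No rule produces gold-key, and it is not given. L39 would need L33, K14, and L20 (Rule 5), but L33 is never granted.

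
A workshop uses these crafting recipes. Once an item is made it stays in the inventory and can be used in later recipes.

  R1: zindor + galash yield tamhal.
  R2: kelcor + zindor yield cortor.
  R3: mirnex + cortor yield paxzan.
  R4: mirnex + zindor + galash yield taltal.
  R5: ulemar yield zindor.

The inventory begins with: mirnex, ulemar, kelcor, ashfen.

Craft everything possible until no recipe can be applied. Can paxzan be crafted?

Yes

Using R5, ulemar makes zindor.
kelcor + zindor → cortor (R2).
Using R3, mirnex and cortor make paxzan.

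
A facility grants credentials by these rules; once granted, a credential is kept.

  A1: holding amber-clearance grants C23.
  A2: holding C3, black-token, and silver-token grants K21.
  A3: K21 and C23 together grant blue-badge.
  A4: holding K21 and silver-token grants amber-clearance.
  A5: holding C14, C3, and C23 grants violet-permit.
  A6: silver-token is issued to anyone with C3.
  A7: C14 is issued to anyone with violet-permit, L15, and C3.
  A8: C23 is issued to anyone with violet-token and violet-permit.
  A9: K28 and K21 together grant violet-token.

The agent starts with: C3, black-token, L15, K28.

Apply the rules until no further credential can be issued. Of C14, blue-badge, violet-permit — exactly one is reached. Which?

blue-badge

Holding C3 grants silver-token (A6).
Holding C3, black-token, and silver-token grants K21 (A2).
Holding K21 and silver-token grants amber-clearance (A4).
Holding amber-clearance grants C23 (A1).
Holding K21 and C23 grants blue-badge (A3).
violet-permit would need C14, C3, and C23 (A5), but C14 is never granted. C14 would need violet-permit, L15, and C3 (A7), but violet-permit is never granted.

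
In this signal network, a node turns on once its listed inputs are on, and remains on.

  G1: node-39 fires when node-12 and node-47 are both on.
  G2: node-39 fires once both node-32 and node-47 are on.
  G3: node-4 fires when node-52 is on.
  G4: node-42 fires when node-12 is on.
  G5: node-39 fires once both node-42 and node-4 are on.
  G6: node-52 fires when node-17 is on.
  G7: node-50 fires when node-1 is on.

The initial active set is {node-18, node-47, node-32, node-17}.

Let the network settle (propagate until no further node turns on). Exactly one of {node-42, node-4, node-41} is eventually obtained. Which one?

node-4

G6: node-17 on → node-52 on.
G3: node-52 on → node-4 on.
node-42 would need node-12 (G4), but node-12 never turns on. No rule produces node-41, and it is not given.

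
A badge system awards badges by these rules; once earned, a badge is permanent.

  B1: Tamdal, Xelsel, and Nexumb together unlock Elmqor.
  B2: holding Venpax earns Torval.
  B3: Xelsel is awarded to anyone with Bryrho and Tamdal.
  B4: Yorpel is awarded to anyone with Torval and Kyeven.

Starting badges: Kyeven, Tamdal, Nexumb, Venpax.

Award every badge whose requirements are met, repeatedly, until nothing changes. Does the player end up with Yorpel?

Yes

With Venpax, Torval is earned (B2).
With Torval and Kyeven, Yorpel is earned (B4).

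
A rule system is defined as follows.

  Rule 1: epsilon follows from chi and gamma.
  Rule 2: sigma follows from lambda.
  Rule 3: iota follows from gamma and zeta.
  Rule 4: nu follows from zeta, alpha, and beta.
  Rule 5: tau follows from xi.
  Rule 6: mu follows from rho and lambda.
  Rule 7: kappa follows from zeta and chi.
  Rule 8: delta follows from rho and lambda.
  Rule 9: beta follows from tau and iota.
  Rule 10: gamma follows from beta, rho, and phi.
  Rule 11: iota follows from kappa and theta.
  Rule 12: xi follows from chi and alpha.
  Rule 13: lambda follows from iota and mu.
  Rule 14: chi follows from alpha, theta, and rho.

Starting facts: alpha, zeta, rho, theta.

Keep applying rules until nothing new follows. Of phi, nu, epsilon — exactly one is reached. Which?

nu

alpha, theta, and rho hold, so chi follows (Rule 14).
zeta and chi hold, so kappa follows (Rule 7).
chi and alpha hold, so xi follows (Rule 12).
From xi, Rule 5 gives tau.
kappa and theta hold, so iota follows (Rule 11).
From tau and iota, Rule 9 gives beta.
From zeta, alpha, and beta, Rule 4 gives nu.
epsilon would need chi and gamma (Rule 1), but gamma is never established. No rule produces phi, and it is not given.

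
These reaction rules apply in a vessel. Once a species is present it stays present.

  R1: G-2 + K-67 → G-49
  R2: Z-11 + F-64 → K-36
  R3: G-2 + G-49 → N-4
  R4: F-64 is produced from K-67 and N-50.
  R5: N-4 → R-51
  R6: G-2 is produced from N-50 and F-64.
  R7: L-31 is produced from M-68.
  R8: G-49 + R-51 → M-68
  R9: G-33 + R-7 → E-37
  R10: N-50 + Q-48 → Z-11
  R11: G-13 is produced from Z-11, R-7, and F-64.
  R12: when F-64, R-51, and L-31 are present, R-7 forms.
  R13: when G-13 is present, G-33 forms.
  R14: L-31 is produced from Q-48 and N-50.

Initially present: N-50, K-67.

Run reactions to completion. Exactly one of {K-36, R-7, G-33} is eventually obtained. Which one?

K-67 and N-50 present → F-64 forms (R4).
N-50 and F-64 present → G-2 forms (R6).
G-2 and K-67 present → G-49 forms (R1).
G-2 and G-49 present → N-4 forms (R3).
N-4 present → R-51 forms (R5).
G-49 and R-51 present → M-68 forms (R8).
M-68 present → L-31 forms (R7).
F-64, R-51, and L-31 present → R-7 forms (R12).
G-33 would need G-13 (R13), but G-13 never forms. K-36 would need Z-11 and F-64 (R2), but Z-11 never forms.

R-7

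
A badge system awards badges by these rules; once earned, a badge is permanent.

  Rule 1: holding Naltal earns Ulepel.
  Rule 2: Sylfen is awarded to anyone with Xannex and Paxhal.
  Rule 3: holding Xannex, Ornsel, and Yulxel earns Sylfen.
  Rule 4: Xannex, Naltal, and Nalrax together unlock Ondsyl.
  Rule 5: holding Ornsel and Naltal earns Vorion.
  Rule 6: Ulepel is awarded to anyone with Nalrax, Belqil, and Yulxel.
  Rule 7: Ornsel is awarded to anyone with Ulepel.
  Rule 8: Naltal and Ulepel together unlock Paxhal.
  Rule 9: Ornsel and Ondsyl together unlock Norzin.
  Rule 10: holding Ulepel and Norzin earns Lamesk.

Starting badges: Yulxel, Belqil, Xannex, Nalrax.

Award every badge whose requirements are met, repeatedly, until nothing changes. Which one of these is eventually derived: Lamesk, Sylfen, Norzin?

Sylfen

With Nalrax, Belqil, and Yulxel, Ulepel is earned (Rule 6).
With Ulepel, Ornsel is earned (Rule 7).
With Xannex, Ornsel, and Yulxel, Sylfen is earned (Rule 3).
Norzin would need Ornsel and Ondsyl (Rule 9), but Ondsyl is never earned. Lamesk would need Ulepel and Norzin (Rule 10), but Norzin is never earned.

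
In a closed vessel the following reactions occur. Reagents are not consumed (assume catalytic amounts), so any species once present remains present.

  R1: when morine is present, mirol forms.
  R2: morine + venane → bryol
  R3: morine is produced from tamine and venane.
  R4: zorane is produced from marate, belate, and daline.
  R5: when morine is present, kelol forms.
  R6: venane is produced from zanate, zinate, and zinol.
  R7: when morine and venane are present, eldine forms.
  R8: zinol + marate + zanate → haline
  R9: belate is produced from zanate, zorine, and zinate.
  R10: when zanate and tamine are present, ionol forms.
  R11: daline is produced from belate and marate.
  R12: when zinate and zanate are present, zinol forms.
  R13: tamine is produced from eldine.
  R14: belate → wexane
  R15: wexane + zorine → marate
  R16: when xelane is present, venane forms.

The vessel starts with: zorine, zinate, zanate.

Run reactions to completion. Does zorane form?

Yes

zanate, zorine, and zinate present → belate forms (R9).
belate present → wexane forms (R14).
wexane and zorine present → marate forms (R15).
belate and marate present → daline forms (R11).
marate, belate, and daline present → zorane forms (R4).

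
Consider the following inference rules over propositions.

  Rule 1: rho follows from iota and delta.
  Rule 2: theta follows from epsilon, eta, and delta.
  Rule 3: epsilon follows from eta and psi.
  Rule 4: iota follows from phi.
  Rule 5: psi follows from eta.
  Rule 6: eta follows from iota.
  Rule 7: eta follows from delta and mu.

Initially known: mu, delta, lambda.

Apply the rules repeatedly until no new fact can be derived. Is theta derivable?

From delta and mu, Rule 7 gives eta.
eta holds, so psi follows (Rule 5).
From eta and psi, Rule 3 gives epsilon.
From epsilon, eta, and delta, Rule 2 gives theta.

Yes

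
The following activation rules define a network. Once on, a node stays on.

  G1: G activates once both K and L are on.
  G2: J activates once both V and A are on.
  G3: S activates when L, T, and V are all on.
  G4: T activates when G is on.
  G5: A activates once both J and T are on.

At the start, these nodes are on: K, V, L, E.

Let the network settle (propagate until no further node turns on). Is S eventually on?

Yes

G1: K and L on → G on.
G is on, so T activates (G4).
L, T, and V are on, so S activates (G3).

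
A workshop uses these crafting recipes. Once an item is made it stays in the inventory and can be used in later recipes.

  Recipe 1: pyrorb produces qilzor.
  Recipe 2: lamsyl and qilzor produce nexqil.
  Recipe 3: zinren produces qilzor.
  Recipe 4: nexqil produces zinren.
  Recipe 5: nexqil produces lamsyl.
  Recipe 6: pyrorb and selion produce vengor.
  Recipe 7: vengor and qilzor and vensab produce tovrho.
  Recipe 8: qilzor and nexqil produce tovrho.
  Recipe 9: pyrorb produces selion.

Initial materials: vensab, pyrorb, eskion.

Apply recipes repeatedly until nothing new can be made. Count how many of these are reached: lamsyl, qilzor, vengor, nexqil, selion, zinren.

pyrorb → qilzor (Recipe 1).
Using Recipe 9, pyrorb makes selion.
pyrorb and selion → vengor (Recipe 6).
lamsyl would need nexqil (Recipe 5), but nexqil is never obtained.
qilzor: reached.
vengor: reached.
nexqil would need lamsyl and qilzor (Recipe 2), but lamsyl is never obtained.
selion: reached.
zinren would need nexqil (Recipe 4), but nexqil is never obtained.
Reached: qilzor, vengor, and selion — 3 of the 6.

3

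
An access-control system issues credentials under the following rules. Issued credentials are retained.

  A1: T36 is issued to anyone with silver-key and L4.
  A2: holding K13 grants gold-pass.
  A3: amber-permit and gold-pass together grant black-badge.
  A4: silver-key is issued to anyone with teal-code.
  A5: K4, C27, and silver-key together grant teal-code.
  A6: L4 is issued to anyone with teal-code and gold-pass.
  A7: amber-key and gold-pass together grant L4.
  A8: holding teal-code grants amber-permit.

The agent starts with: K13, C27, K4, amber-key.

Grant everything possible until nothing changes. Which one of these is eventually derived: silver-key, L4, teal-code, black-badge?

L4

Holding K13 grants gold-pass (A2).
Holding amber-key and gold-pass grants L4 (A7).
teal-code would need K4, C27, and silver-key (A5), but silver-key is never granted. black-badge would need amber-permit and gold-pass (A3), but amber-permit is never granted. silver-key would need teal-code (A4), but teal-code is never granted.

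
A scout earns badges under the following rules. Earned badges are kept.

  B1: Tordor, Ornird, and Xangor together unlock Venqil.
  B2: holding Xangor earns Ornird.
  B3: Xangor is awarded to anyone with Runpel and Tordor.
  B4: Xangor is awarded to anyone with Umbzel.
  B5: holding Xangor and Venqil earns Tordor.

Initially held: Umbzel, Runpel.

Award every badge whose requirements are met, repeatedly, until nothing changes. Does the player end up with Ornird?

Yes

With Umbzel, Xangor is earned (B4).
With Xangor, Ornird is earned (B2).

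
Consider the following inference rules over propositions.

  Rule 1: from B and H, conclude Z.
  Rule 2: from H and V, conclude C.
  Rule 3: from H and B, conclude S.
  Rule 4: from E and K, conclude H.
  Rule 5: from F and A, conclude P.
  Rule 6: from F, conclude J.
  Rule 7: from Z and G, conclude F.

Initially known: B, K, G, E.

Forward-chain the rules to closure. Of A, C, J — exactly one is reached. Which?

J

From E and K, Rule 4 gives H.
From B and H, Rule 1 gives Z.
From Z and G, Rule 7 gives F.
F holds, so J follows (Rule 6).
No rule produces A, and it is not given. C would need H and V (Rule 2), but V is never established.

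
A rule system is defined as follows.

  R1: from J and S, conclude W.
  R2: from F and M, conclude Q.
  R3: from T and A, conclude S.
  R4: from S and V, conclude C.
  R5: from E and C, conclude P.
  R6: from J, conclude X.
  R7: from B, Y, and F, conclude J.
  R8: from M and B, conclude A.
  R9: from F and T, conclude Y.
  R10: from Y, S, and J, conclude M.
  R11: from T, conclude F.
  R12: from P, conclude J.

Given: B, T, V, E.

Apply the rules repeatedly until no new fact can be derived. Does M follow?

No

M would need Y, S, and J (R10), but S is never established.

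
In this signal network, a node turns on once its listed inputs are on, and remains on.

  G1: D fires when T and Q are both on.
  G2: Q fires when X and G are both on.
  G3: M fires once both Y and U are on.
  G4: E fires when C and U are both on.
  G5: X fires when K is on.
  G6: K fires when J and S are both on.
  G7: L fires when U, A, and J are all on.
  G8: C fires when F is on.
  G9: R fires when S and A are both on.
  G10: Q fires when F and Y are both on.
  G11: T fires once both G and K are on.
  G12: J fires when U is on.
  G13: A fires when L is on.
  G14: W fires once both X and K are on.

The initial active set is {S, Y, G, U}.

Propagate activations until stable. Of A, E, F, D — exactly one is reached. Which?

D

U is on, so J fires (G12).
J and S are on, so K fires (G6).
G11: G and K on → T on.
G5: K on → X on.
X and G are on, so Q fires (G2).
G1: T and Q on → D on.
E would need C and U (G4), but C never turns on. A would need L (G13), but L never turns on. No rule produces F, and it is not given.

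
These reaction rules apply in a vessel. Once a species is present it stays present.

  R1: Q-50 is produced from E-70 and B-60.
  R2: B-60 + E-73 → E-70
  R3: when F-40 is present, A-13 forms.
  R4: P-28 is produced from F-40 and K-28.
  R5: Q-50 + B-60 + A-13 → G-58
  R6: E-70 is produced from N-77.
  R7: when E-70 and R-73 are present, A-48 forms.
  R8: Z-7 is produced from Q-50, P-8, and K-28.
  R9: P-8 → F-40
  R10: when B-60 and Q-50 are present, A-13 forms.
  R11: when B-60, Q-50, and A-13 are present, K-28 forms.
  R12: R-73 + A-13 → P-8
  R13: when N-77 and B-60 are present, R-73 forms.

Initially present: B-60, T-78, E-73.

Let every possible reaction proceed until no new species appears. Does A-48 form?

No

A-48 would need E-70 and R-73 (R7), but R-73 never forms.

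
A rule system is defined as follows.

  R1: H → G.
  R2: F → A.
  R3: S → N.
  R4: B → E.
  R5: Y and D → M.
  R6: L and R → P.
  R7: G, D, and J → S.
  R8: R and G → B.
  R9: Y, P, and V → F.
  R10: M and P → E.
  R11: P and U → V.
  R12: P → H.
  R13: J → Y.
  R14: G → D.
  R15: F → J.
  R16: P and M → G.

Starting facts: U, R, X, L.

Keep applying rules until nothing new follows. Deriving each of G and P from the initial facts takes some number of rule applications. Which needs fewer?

P: From L and R, R6 gives P. [1 rule application]
G: From L and R, R6 gives P. From P, R12 gives H. From H, R1 gives G. [3 rule applications]
P needs fewer.

P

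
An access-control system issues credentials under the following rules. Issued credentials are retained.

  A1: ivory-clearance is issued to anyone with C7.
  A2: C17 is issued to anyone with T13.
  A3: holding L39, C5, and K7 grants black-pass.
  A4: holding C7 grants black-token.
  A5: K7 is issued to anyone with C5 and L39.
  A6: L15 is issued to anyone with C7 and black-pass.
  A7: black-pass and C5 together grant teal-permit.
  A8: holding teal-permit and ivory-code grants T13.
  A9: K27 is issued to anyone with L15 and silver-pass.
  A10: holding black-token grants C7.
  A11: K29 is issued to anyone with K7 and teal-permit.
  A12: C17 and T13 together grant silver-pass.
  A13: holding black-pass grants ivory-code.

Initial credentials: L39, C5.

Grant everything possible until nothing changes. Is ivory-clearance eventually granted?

No

ivory-clearance would need C7 (A1), but C7 is never granted.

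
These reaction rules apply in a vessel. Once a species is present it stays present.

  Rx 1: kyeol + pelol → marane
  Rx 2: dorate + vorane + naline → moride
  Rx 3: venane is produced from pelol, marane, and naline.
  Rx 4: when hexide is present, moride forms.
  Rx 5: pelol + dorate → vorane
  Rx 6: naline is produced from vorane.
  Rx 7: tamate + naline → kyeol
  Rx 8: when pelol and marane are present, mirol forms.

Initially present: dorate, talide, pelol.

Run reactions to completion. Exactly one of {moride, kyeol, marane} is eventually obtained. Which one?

moride

pelol and dorate present → vorane forms (Rx 5).
vorane present → naline forms (Rx 6).
dorate, vorane, and naline present → moride forms (Rx 2).
kyeol would need tamate and naline (Rx 7), but tamate never forms. marane would need kyeol and pelol (Rx 1), but kyeol never forms.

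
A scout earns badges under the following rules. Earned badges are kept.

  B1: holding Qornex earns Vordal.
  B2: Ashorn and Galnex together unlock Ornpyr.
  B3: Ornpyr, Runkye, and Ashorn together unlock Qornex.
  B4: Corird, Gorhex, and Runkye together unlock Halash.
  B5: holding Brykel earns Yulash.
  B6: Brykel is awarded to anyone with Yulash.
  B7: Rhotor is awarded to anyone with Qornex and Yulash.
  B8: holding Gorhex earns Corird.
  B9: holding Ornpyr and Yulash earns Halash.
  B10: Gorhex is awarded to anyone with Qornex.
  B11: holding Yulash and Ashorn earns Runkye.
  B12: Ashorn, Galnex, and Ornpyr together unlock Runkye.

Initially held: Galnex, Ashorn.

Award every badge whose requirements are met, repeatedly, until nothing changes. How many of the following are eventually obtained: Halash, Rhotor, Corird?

With Ashorn and Galnex, Ornpyr is earned (B2).
With Ashorn, Galnex, and Ornpyr, Runkye is earned (B12).
With Ornpyr, Runkye, and Ashorn, Qornex is earned (B3).
With Qornex, Gorhex is earned (B10).
With Gorhex, Corird is earned (B8).
With Corird, Gorhex, and Runkye, Halash is earned (B4).
Halash: reached.
Rhotor would need Qornex and Yulash (B7), but Yulash is never earned.
Corird: reached.
Reached: Halash and Corird — 2 of the 3.

2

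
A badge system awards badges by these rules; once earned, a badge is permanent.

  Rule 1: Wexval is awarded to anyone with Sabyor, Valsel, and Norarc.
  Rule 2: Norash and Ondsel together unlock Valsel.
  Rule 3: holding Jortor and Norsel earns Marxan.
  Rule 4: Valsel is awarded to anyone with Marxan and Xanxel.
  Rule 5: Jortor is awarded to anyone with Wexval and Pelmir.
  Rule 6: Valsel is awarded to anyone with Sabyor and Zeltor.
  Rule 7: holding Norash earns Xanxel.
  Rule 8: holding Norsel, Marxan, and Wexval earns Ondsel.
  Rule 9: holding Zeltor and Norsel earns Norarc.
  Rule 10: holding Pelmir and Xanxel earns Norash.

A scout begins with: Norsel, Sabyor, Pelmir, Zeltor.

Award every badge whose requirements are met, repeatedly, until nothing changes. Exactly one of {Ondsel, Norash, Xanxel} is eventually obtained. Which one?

With Sabyor and Zeltor, Valsel is earned (Rule 6).
With Zeltor and Norsel, Norarc is earned (Rule 9).
With Sabyor, Valsel, and Norarc, Wexval is earned (Rule 1).
With Wexval and Pelmir, Jortor is earned (Rule 5).
With Jortor and Norsel, Marxan is earned (Rule 3).
With Norsel, Marxan, and Wexval, Ondsel is earned (Rule 8).
Norash would need Pelmir and Xanxel (Rule 10), but Xanxel is never earned. Xanxel would need Norash (Rule 7), but Norash is never earned.

Ondsel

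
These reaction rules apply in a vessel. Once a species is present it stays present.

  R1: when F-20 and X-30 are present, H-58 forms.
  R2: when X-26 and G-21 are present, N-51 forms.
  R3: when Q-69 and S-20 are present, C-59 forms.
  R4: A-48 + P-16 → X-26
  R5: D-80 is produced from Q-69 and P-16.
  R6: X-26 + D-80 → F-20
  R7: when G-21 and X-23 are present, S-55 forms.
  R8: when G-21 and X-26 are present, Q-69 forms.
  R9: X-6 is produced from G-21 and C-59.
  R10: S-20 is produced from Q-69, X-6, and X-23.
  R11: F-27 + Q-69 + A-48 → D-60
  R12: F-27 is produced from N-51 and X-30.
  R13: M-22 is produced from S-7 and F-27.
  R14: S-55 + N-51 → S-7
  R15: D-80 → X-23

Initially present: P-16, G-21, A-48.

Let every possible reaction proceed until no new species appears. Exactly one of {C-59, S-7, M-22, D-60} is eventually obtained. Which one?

A-48 and P-16 present → X-26 forms (R4).
X-26 and G-21 present → N-51 forms (R2).
G-21 and X-26 present → Q-69 forms (R8).
Q-69 and P-16 present → D-80 forms (R5).
D-80 present → X-23 forms (R15).
G-21 and X-23 present → S-55 forms (R7).
S-55 and N-51 present → S-7 forms (R14).
D-60 would need F-27, Q-69, and A-48 (R11), but F-27 never forms. C-59 would need Q-69 and S-20 (R3), but S-20 never forms. M-22 would need S-7 and F-27 (R13), but F-27 never forms.

S-7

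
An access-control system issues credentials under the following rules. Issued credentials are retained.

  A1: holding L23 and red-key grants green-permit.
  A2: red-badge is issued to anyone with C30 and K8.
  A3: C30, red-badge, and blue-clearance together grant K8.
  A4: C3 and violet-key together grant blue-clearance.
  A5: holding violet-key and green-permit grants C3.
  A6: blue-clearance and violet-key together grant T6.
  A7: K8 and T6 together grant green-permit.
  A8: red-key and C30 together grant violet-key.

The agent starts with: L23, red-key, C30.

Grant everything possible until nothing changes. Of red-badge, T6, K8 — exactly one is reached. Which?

T6

Holding L23 and red-key grants green-permit (A1).
Holding red-key and C30 grants violet-key (A8).
Holding violet-key and green-permit grants C3 (A5).
Holding C3 and violet-key grants blue-clearance (A4).
Holding blue-clearance and violet-key grants T6 (A6).
red-badge would need C30 and K8 (A2), but K8 is never granted. K8 would need C30, red-badge, and blue-clearance (A3), but red-badge is never granted.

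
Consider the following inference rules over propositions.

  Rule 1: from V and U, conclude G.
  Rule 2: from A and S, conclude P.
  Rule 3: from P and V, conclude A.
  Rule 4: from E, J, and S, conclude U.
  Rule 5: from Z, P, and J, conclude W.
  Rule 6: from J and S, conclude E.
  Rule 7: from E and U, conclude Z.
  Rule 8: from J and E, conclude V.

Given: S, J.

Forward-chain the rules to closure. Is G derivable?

Yes

From J and S, Rule 6 gives E.
E, J, and S hold, so U follows (Rule 4).
J and E hold, so V follows (Rule 8).
V and U hold, so G follows (Rule 1).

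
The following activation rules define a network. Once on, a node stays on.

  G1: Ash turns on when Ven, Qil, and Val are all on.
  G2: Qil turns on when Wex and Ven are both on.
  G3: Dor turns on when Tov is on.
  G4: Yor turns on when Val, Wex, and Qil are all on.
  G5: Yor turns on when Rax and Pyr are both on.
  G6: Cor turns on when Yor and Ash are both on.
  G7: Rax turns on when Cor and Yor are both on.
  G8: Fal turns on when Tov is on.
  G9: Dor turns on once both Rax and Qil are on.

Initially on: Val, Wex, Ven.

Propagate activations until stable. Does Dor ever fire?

G2: Wex and Ven on → Qil on.
Ven, Qil, and Val are on, so Ash turns on (G1).
G4: Val, Wex, and Qil on → Yor on.
G6: Yor and Ash on → Cor on.
G7: Cor and Yor on → Rax on.
G9: Rax and Qil on → Dor on.

Yes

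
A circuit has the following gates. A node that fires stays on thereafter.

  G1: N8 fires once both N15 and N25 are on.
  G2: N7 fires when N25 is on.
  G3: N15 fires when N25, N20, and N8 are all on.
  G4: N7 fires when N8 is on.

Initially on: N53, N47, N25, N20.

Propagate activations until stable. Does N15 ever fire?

No

N15 would need N25, N20, and N8 (G3), but N8 never turns on.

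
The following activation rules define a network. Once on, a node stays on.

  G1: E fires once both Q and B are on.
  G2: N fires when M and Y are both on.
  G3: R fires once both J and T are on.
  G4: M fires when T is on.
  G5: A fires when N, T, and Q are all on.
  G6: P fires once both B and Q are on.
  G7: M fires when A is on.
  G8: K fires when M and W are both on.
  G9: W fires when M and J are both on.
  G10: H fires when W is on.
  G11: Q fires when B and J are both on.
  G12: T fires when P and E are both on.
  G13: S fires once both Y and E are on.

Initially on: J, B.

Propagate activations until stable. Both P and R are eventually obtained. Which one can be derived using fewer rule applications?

P: G11: B and J on → Q on. B and Q are on, so P fires (G6). [2 rule applications]
R: G11: B and J on → Q on. B and Q are on, so P fires (G6). Q and B are on, so E fires (G1). P and E are on, so T fires (G12). G3: J and T on → R on. [5 rule applications]
P needs fewer.

P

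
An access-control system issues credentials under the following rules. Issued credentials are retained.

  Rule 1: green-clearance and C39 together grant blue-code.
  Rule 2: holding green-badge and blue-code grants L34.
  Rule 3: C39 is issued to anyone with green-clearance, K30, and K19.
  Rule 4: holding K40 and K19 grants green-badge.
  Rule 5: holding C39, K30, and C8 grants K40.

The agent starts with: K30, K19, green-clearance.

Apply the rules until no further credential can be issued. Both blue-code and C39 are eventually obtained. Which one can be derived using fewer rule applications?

C39: Holding green-clearance, K30, and K19 grants C39 (Rule 3). [1 rule application]
blue-code: Holding green-clearance, K30, and K19 grants C39 (Rule 3). Holding green-clearance and C39 grants blue-code (Rule 1). [2 rule applications]
C39 needs fewer.

C39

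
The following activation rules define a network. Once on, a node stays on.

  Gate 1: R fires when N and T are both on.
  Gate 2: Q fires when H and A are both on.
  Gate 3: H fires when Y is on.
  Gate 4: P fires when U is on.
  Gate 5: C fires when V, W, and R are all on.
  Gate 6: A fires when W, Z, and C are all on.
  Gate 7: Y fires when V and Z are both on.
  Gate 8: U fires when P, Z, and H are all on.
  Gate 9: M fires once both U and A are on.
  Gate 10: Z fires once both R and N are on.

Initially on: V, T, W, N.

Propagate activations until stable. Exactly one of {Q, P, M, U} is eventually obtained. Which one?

N and T are on, so R fires (Gate 1).
Gate 5: V, W, and R on → C on.
Gate 10: R and N on → Z on.
V and Z are on, so Y fires (Gate 7).
Gate 6: W, Z, and C on → A on.
Gate 3: Y on → H on.
H and A are on, so Q fires (Gate 2).
U would need P, Z, and H (Gate 8), but P never turns on. P would need U (Gate 4), but U never turns on. M would need U and A (Gate 9), but U never turns on.

Q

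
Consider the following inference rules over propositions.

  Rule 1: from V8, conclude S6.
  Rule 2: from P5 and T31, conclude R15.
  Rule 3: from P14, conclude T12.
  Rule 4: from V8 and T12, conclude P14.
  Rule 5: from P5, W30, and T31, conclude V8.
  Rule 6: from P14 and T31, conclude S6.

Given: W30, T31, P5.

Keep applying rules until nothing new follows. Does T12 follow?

T12 would need P14 (Rule 3), but P14 is never established.

No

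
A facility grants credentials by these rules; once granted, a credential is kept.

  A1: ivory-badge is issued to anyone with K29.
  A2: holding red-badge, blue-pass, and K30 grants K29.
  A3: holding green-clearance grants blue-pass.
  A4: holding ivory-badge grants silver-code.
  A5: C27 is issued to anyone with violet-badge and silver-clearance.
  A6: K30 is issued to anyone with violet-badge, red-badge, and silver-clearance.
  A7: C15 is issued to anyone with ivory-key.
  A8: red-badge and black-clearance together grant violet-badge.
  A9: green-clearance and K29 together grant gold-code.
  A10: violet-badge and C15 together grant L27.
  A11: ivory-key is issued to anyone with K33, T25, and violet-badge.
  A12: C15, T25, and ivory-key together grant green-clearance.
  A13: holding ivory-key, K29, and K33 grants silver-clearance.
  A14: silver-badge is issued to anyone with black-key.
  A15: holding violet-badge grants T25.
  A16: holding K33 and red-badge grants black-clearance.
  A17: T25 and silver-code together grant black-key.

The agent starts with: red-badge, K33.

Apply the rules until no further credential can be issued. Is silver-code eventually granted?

No

silver-code would need ivory-badge (A4), but ivory-badge is never granted.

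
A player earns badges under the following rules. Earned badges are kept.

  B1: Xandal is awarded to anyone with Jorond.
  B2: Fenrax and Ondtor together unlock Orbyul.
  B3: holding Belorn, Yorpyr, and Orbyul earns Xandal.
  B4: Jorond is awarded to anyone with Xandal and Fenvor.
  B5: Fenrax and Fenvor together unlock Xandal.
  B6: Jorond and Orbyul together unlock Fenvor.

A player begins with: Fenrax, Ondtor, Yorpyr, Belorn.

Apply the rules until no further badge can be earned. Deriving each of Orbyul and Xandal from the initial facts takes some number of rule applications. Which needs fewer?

Orbyul: With Fenrax and Ondtor, Orbyul is earned (B2). [1 rule application]
Xandal: With Fenrax and Ondtor, Orbyul is earned (B2). With Belorn, Yorpyr, and Orbyul, Xandal is earned (B3). [2 rule applications]
Orbyul needs fewer.

Orbyul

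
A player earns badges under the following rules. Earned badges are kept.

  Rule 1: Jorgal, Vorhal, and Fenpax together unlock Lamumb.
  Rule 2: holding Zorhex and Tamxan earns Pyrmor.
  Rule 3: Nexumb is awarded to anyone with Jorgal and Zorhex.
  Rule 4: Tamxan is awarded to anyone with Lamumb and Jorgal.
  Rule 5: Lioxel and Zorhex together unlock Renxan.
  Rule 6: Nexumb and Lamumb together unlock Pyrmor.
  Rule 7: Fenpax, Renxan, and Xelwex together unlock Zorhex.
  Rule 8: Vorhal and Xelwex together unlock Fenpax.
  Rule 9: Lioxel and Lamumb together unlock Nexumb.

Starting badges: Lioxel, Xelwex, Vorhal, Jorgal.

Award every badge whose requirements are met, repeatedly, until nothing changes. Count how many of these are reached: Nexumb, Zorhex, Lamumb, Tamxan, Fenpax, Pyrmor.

With Vorhal and Xelwex, Fenpax is earned (Rule 8).
With Jorgal, Vorhal, and Fenpax, Lamumb is earned (Rule 1).
With Lamumb and Jorgal, Tamxan is earned (Rule 4).
With Lioxel and Lamumb, Nexumb is earned (Rule 9).
With Nexumb and Lamumb, Pyrmor is earned (Rule 6).
Nexumb: reached.
Zorhex would need Fenpax, Renxan, and Xelwex (Rule 7), but Renxan is never earned.
Lamumb: reached.
Tamxan: reached.
Fenpax: reached.
Pyrmor: reached.
Reached: Nexumb, Lamumb, Tamxan, Fenpax, and Pyrmor — 5 of the 6.

5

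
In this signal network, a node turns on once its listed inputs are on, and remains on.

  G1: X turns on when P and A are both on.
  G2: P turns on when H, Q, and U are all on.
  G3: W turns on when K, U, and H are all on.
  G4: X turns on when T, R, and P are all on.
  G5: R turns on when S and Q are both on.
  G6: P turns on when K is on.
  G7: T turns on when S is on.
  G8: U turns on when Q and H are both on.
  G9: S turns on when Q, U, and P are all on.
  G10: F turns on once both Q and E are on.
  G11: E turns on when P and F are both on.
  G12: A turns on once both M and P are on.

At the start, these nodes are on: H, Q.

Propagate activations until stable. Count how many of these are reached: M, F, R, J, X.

2

G8: Q and H on → U on.
H, Q, and U are on, so P turns on (G2).
Q, U, and P are on, so S turns on (G9).
S and Q are on, so R turns on (G5).
G7: S on → T on.
T, R, and P are on, so X turns on (G4).
No rule produces M, and it is not given.
F would need Q and E (G10), but E never turns on.
R: reached.
No rule produces J, and it is not given.
X: reached.
Reached: R and X — 2 of the 5.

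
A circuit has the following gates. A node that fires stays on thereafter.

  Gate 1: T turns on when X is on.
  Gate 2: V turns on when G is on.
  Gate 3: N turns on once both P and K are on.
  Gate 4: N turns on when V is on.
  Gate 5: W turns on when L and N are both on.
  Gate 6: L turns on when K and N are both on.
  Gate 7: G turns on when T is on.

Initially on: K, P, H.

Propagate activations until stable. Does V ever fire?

V would need G (Gate 2), but G never turns on.

No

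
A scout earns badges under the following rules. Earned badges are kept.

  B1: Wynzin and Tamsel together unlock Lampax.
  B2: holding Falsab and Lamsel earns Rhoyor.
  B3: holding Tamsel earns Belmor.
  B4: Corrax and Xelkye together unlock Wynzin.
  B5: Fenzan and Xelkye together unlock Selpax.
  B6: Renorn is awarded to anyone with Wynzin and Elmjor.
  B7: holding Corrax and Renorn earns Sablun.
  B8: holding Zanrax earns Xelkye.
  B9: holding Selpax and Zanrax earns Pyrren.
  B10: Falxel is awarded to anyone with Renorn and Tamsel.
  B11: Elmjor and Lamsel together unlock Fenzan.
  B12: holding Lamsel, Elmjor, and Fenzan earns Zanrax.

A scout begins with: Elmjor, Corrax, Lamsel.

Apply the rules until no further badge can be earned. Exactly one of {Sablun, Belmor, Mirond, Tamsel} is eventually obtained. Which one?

With Elmjor and Lamsel, Fenzan is earned (B11).
With Lamsel, Elmjor, and Fenzan, Zanrax is earned (B12).
With Zanrax, Xelkye is earned (B8).
With Corrax and Xelkye, Wynzin is earned (B4).
With Wynzin and Elmjor, Renorn is earned (B6).
With Corrax and Renorn, Sablun is earned (B7).
Belmor would need Tamsel (B3), but Tamsel is never earned. No rule produces Tamsel, and it is not given. No rule produces Mirond, and it is not given.

Sablun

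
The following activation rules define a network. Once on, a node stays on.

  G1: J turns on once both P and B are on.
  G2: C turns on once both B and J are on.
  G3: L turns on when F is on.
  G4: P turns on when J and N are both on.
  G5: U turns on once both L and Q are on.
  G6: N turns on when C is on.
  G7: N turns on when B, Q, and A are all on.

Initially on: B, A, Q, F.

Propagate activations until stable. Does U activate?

Yes

F is on, so L turns on (G3).
L and Q are on, so U turns on (G5).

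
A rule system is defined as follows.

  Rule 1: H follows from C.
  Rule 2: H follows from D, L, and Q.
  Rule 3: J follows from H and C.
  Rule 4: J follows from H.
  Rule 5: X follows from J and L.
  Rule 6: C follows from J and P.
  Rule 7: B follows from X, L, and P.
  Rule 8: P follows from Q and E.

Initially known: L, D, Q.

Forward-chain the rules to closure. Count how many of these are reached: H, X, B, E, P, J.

From D, L, and Q, Rule 2 gives H.
From H, Rule 4 gives J.
J and L hold, so X follows (Rule 5).
H: reached.
X: reached.
B would need X, L, and P (Rule 7), but P is never established.
No rule produces E, and it is not given.
P would need Q and E (Rule 8), but E is never established.
J: reached.
Reached: H, X, and J — 3 of the 6.

3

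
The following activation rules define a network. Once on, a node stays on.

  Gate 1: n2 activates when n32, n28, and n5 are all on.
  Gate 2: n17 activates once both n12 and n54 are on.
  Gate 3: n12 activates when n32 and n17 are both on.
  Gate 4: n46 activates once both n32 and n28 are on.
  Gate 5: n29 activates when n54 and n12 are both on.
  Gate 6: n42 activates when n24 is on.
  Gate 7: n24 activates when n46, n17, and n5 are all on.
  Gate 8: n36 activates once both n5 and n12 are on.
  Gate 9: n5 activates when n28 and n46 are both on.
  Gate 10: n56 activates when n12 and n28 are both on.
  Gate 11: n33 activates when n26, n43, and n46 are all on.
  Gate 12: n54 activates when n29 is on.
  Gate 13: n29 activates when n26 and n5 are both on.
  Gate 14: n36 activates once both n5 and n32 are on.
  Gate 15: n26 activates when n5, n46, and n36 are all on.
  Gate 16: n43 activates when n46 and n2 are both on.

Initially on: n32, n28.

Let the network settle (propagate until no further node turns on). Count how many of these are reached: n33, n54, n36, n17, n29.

Gate 4: n32 and n28 on → n46 on.
Gate 9: n28 and n46 on → n5 on.
n32, n28, and n5 are on, so n2 activates (Gate 1).
n5 and n32 are on, so n36 activates (Gate 14).
n5, n46, and n36 are on, so n26 activates (Gate 15).
Gate 16: n46 and n2 on → n43 on.
n26, n43, and n46 are on, so n33 activates (Gate 11).
n26 and n5 are on, so n29 activates (Gate 13).
n29 is on, so n54 activates (Gate 12).
n33: reached.
n54: reached.
n36: reached.
n17 would need n12 and n54 (Gate 2), but n12 never turns on.
n29: reached.
Reached: n33, n54, n36, and n29 — 4 of the 5.

4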